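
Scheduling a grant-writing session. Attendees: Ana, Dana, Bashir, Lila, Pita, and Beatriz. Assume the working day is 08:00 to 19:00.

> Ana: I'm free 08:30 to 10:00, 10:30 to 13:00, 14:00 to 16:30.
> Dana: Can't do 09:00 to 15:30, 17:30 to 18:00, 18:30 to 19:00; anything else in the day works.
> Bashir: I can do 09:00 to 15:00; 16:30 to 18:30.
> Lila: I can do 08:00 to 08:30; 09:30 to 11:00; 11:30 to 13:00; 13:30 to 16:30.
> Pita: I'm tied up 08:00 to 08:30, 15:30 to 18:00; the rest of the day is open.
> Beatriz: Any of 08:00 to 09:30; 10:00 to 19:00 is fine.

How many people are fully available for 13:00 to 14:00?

3

Ana free: 08:30-10:00, 10:30-13:00, 14:00-16:30.
Dana free: 08:00-09:00, 15:30-17:30, 18:00-18:30 (invert busy blocks within the working day).
Bashir free: 09:00-15:00, 16:30-18:30.
Lila free: 08:00-08:30, 09:30-11:00, 11:30-13:00, 13:30-16:30.
Pita free: 08:30-15:30, 18:00-19:00 (invert busy blocks within the working day).
Beatriz free: 08:00-09:30, 10:00-19:00.
Bashir, Pita, and Beatriz can make the full 13:00-14:00 slot — that's 3.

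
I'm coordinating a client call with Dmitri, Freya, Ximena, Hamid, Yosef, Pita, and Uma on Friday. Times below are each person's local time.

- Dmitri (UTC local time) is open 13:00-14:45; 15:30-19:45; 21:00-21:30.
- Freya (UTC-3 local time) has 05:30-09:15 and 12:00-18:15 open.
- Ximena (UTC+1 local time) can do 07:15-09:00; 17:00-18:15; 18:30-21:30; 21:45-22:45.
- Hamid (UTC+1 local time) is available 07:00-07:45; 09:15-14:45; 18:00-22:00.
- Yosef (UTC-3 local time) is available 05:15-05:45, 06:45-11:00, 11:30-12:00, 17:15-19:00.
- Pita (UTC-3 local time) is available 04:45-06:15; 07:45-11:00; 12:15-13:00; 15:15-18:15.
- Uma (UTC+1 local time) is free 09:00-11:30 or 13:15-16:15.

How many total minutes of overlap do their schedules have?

0

Dmitri in UTC: 13:00-14:45, 15:30-19:45, 21:00-21:30.
Freya in UTC: 08:30-12:15, 15:00-21:15 (add 3h to convert from UTC-3).
Ximena in UTC: 06:15-08:00, 16:00-17:15, 17:30-20:30, 20:45-21:45 (subtract 1h to convert from UTC+1).
Hamid in UTC: 06:00-06:45, 08:15-13:45, 17:00-21:00 (subtract 1h to convert from UTC+1).
Yosef in UTC: 08:15-08:45, 09:45-14:00, 14:30-15:00, 20:15-22:00 (add 3h to convert from UTC-3).
Pita in UTC: 07:45-09:15, 10:45-14:00, 15:15-16:00, 18:15-21:15 (add 3h to convert from UTC-3).
Uma in UTC: 08:00-10:30, 12:15-15:15 (subtract 1h to convert from UTC+1).
Dmitri ∩ Freya: 15:30-19:45, 21:00-21:15.
Dmitri ∩ Freya ∩ Ximena: 16:00-17:15, 17:30-19:45, 21:00-21:15.
Dmitri ∩ Freya ∩ Ximena ∩ Hamid: 17:00-17:15, 17:30-19:45.
Dmitri ∩ Freya ∩ Ximena ∩ Hamid ∩ Yosef: ∅.
Dmitri ∩ Freya ∩ Ximena ∩ Hamid ∩ Yosef ∩ Pita: ∅.
Dmitri ∩ Freya ∩ Ximena ∩ Hamid ∩ Yosef ∩ Pita ∩ Uma: ∅.
There is no time when everyone is free.
There is no common window, so the total is 0 minutes.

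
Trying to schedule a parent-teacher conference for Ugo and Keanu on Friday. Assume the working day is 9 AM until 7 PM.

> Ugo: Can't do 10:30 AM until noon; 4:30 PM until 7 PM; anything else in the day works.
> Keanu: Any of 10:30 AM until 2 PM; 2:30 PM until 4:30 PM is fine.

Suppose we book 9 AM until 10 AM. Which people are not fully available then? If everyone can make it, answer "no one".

Ugo free: 09:00-10:30, 12:00-16:30 (invert busy blocks within the working day).
Keanu free: 10:30-14:00, 14:30-16:30.
Ugo: free for 09:00-10:00. Keanu: not fully free for 09:00-10:00.

Keanu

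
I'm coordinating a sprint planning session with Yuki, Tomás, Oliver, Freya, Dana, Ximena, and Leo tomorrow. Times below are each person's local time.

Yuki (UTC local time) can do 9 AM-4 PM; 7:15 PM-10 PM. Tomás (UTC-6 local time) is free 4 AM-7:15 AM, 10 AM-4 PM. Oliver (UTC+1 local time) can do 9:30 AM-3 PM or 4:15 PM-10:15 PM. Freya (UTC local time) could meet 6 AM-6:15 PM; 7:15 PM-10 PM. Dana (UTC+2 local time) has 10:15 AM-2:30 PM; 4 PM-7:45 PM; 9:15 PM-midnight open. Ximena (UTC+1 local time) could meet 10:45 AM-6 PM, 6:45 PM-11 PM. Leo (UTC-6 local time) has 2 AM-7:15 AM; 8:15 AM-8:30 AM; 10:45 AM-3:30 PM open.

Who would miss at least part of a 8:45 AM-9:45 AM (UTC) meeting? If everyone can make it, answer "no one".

Tomás, Ximena, Yuki

Yuki in UTC: 09:00-16:00, 19:15-22:00.
Tomás in UTC: 10:00-13:15, 16:00-22:00 (add 6h to convert from UTC-6).
Oliver in UTC: 08:30-14:00, 15:15-21:15 (subtract 1h to convert from UTC+1).
Freya in UTC: 06:00-18:15, 19:15-22:00.
Dana in UTC: 08:15-12:30, 14:00-17:45, 19:15-22:00 (subtract 2h to convert from UTC+2).
Ximena in UTC: 09:45-17:00, 17:45-22:00 (subtract 1h to convert from UTC+1).
Leo in UTC: 08:00-13:15, 14:15-14:30, 16:45-21:30 (add 6h to convert from UTC-6).
Yuki: not fully free for 08:45-09:45. Tomás: not fully free for 08:45-09:45. Oliver: free for 08:45-09:45. Freya: free for 08:45-09:45. Dana: free for 08:45-09:45. Ximena: not fully free for 08:45-09:45. Leo: free for 08:45-09:45.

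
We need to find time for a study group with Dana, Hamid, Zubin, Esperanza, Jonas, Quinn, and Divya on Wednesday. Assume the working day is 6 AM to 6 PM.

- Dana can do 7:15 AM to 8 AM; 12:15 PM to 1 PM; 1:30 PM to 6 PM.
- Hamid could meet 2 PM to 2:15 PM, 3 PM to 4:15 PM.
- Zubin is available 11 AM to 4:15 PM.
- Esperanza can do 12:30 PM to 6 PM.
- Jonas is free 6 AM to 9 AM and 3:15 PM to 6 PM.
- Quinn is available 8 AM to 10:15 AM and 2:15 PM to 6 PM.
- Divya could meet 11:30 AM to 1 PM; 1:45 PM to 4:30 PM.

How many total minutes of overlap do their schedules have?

60

Dana ∩ Hamid: 14:00-14:15, 15:00-16:15.
Dana ∩ Hamid ∩ Zubin: 14:00-14:15, 15:00-16:15.
Dana ∩ Hamid ∩ Zubin ∩ Esperanza: 14:00-14:15, 15:00-16:15.
Dana ∩ Hamid ∩ Zubin ∩ Esperanza ∩ Jonas: 15:15-16:15.
Dana ∩ Hamid ∩ Zubin ∩ Esperanza ∩ Jonas ∩ Quinn: 15:15-16:15.
Dana ∩ Hamid ∩ Zubin ∩ Esperanza ∩ Jonas ∩ Quinn ∩ Divya: 15:15-16:15.
So the common availability across everyone is 15:15-16:15.
That's a single block of 60 minutes.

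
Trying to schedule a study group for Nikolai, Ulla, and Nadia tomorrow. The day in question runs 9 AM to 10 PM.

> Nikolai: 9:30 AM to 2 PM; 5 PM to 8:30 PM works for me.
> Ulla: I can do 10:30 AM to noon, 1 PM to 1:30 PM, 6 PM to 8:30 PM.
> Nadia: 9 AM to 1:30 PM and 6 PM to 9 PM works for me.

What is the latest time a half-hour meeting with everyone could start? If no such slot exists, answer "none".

Nikolai ∩ Ulla: 10:30-12:00, 13:00-13:30, 18:00-20:30.
Nikolai ∩ Ulla ∩ Nadia: 10:30-12:00, 13:00-13:30, 18:00-20:30.
The last common window of at least 30 minutes is 18:00-20:30; a 30-minute meeting can start as late as 20:00 and still end by 20:30.

20:00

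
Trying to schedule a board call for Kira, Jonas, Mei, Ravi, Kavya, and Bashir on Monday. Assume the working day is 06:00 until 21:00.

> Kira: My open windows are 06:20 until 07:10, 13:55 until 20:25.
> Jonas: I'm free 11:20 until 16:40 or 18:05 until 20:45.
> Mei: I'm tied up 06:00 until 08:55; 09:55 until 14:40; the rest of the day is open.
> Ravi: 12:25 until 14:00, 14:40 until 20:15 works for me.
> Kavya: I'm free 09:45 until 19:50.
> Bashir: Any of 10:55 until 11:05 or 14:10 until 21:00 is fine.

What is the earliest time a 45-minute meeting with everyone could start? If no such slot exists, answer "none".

Kira free: 06:20-07:10, 13:55-20:25.
Jonas free: 11:20-16:40, 18:05-20:45.
Mei free: 08:55-09:55, 14:40-21:00 (invert busy blocks within the working day).
Ravi free: 12:25-14:00, 14:40-20:15.
Kavya free: 09:45-19:50.
Bashir free: 10:55-11:05, 14:10-21:00.
Kira ∩ Jonas: 13:55-16:40, 18:05-20:25.
Kira ∩ Jonas ∩ Mei: 14:40-16:40, 18:05-20:25.
Kira ∩ Jonas ∩ Mei ∩ Ravi: 14:40-16:40, 18:05-20:15.
Kira ∩ Jonas ∩ Mei ∩ Ravi ∩ Kavya: 14:40-16:40, 18:05-19:50.
Kira ∩ Jonas ∩ Mei ∩ Ravi ∩ Kavya ∩ Bashir: 14:40-16:40, 18:05-19:50.
The first common window of at least 45 minutes is 14:40-16:40, so the earliest start is 14:40.

14:40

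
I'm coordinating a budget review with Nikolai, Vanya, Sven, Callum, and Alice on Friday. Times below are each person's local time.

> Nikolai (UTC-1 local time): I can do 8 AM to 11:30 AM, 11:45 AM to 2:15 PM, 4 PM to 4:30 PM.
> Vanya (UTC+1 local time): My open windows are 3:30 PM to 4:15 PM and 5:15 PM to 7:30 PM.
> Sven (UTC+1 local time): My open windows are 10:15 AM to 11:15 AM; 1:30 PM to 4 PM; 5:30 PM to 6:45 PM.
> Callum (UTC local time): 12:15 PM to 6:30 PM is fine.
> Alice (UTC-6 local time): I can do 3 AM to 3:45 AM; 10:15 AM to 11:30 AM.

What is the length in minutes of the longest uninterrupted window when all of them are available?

Nikolai in UTC: 09:00-12:30, 12:45-15:15, 17:00-17:30 (add 1h to convert from UTC-1).
Vanya in UTC: 14:30-15:15, 16:15-18:30 (subtract 1h to convert from UTC+1).
Sven in UTC: 09:15-10:15, 12:30-15:00, 16:30-17:45 (subtract 1h to convert from UTC+1).
Callum in UTC: 12:15-18:30.
Alice in UTC: 09:00-09:45, 16:15-17:30 (add 6h to convert from UTC-6).
Nikolai ∩ Vanya: 14:30-15:15, 17:00-17:30.
Nikolai ∩ Vanya ∩ Sven: 14:30-15:00, 17:00-17:30.
Nikolai ∩ Vanya ∩ Sven ∩ Callum: 14:30-15:00, 17:00-17:30.
Nikolai ∩ Vanya ∩ Sven ∩ Callum ∩ Alice: 17:00-17:30.
The longest is 17:00-17:30 at 30 minutes.

30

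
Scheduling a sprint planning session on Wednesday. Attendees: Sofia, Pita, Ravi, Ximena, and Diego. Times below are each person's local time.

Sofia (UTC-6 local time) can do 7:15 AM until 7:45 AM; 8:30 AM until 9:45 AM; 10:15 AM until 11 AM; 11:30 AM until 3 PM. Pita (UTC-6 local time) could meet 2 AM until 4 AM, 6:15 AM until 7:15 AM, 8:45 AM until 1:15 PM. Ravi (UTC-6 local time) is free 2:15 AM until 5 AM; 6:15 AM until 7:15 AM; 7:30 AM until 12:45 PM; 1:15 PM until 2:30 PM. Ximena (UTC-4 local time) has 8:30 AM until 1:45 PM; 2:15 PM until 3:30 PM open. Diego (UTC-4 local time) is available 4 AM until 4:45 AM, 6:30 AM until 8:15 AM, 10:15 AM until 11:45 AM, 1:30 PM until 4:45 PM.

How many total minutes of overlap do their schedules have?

105

Sofia in UTC: 13:15-13:45, 14:30-15:45, 16:15-17:00, 17:30-21:00 (add 6h to convert from UTC-6).
Pita in UTC: 08:00-10:00, 12:15-13:15, 14:45-19:15 (add 6h to convert from UTC-6).
Ravi in UTC: 08:15-11:00, 12:15-13:15, 13:30-18:45, 19:15-20:30 (add 6h to convert from UTC-6).
Ximena in UTC: 12:30-17:45, 18:15-19:30 (add 4h to convert from UTC-4).
Diego in UTC: 08:00-08:45, 10:30-12:15, 14:15-15:45, 17:30-20:45 (add 4h to convert from UTC-4).
Sofia ∩ Pita: 14:45-15:45, 16:15-17:00, 17:30-19:15.
Sofia ∩ Pita ∩ Ravi: 14:45-15:45, 16:15-17:00, 17:30-18:45.
Sofia ∩ Pita ∩ Ravi ∩ Ximena: 14:45-15:45, 16:15-17:00, 17:30-17:45, 18:15-18:45.
Sofia ∩ Pita ∩ Ravi ∩ Ximena ∩ Diego: 14:45-15:45, 17:30-17:45, 18:15-18:45.
So the common availability across everyone is 14:45-15:45, 17:30-17:45, 18:15-18:45.
Summing the common windows: 60 + 15 + 30 = 105 minutes.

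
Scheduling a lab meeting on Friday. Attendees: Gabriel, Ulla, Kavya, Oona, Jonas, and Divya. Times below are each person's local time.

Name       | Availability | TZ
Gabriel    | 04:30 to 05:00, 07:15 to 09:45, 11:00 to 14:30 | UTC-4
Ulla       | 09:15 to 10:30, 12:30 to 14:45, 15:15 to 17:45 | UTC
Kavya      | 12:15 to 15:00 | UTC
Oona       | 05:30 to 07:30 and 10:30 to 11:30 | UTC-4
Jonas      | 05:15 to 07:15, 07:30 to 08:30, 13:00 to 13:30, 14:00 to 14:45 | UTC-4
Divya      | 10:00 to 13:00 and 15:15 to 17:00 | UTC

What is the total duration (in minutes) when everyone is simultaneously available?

0

Gabriel in UTC: 08:30-09:00, 11:15-13:45, 15:00-18:30 (add 4h to convert from UTC-4).
Ulla in UTC: 09:15-10:30, 12:30-14:45, 15:15-17:45.
Kavya in UTC: 12:15-15:00.
Oona in UTC: 09:30-11:30, 14:30-15:30 (add 4h to convert from UTC-4).
Jonas in UTC: 09:15-11:15, 11:30-12:30, 17:00-17:30, 18:00-18:45 (add 4h to convert from UTC-4).
Divya in UTC: 10:00-13:00, 15:15-17:00.
Gabriel ∩ Ulla: 12:30-13:45, 15:15-17:45.
Gabriel ∩ Ulla ∩ Kavya: 12:30-13:45.
Gabriel ∩ Ulla ∩ Kavya ∩ Oona: ∅.
Gabriel ∩ Ulla ∩ Kavya ∩ Oona ∩ Jonas: ∅.
Gabriel ∩ Ulla ∩ Kavya ∩ Oona ∩ Jonas ∩ Divya: ∅.
There is no time when everyone is free.
There is no common window, so the total is 0 minutes.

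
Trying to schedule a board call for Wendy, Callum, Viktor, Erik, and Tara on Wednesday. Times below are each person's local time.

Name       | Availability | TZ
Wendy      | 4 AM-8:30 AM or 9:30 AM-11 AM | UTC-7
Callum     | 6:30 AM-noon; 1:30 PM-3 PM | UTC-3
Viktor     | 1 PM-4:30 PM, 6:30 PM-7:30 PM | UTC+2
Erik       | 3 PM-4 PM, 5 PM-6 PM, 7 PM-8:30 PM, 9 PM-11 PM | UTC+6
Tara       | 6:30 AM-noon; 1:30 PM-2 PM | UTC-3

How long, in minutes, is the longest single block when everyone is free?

Wendy in UTC: 11:00-15:30, 16:30-18:00 (add 7h to convert from UTC-7).
Callum in UTC: 09:30-15:00, 16:30-18:00 (add 3h to convert from UTC-3).
Viktor in UTC: 11:00-14:30, 16:30-17:30 (subtract 2h to convert from UTC+2).
Erik in UTC: 09:00-10:00, 11:00-12:00, 13:00-14:30, 15:00-17:00 (subtract 6h to convert from UTC+6).
Tara in UTC: 09:30-15:00, 16:30-17:00 (add 3h to convert from UTC-3).
Wendy ∩ Callum: 11:00-15:00, 16:30-18:00.
Wendy ∩ Callum ∩ Viktor: 11:00-14:30, 16:30-17:30.
Wendy ∩ Callum ∩ Viktor ∩ Erik: 11:00-12:00, 13:00-14:30, 16:30-17:00.
Wendy ∩ Callum ∩ Viktor ∩ Erik ∩ Tara: 11:00-12:00, 13:00-14:30, 16:30-17:00.
Those are the intersection windows.
The longest is 13:00-14:30 at 90 minutes.

90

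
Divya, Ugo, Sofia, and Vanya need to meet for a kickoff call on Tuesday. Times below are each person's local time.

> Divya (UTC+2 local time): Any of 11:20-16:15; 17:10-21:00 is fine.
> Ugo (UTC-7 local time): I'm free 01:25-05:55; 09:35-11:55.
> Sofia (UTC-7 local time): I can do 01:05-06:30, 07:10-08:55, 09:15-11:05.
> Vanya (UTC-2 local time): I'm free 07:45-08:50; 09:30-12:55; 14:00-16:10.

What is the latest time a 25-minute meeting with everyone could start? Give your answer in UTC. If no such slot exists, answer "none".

Divya in UTC: 09:20-14:15, 15:10-19:00 (subtract 2h to convert from UTC+2).
Ugo in UTC: 08:25-12:55, 16:35-18:55 (add 7h to convert from UTC-7).
Sofia in UTC: 08:05-13:30, 14:10-15:55, 16:15-18:05 (add 7h to convert from UTC-7).
Vanya in UTC: 09:45-10:50, 11:30-14:55, 16:00-18:10 (add 2h to convert from UTC-2).
Divya ∩ Ugo: 09:20-12:55, 16:35-18:55.
Divya ∩ Ugo ∩ Sofia: 09:20-12:55, 16:35-18:05.
Divya ∩ Ugo ∩ Sofia ∩ Vanya: 09:45-10:50, 11:30-12:55, 16:35-18:05.
So the common availability across everyone is 09:45-10:50, 11:30-12:55, 16:35-18:05.
The last common window of at least 25 minutes is 16:35-18:05; a 25-minute meeting can start as late as 17:40 and still end by 18:05.

17:40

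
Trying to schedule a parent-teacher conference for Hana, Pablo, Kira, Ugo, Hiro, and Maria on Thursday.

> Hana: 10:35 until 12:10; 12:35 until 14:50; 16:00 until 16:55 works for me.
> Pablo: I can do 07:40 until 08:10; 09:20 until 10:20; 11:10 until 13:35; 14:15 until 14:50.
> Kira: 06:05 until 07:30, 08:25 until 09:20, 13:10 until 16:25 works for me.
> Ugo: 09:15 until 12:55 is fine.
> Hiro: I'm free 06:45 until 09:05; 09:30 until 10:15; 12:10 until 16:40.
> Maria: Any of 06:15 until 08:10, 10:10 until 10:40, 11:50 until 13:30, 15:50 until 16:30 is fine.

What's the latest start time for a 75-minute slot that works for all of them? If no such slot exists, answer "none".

Hana ∩ Pablo: 11:10-12:10, 12:35-13:35, 14:15-14:50.
Hana ∩ Pablo ∩ Kira: 13:10-13:35, 14:15-14:50.
Hana ∩ Pablo ∩ Kira ∩ Ugo: ∅.
Hana ∩ Pablo ∩ Kira ∩ Ugo ∩ Hiro: ∅.
Hana ∩ Pablo ∩ Kira ∩ Ugo ∩ Hiro ∩ Maria: ∅.
There is no time when everyone is free.
No common window is at least 75 minutes long.

none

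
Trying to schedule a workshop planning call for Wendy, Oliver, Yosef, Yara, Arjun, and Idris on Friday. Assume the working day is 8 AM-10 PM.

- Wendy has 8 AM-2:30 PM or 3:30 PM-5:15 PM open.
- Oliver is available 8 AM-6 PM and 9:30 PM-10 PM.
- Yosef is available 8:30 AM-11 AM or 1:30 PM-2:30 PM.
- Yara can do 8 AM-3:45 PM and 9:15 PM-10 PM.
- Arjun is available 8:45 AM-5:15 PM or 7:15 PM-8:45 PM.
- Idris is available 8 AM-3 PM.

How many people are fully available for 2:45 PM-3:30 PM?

3

Oliver, Yara, and Arjun can make the full 14:45-15:30 slot — that's 3.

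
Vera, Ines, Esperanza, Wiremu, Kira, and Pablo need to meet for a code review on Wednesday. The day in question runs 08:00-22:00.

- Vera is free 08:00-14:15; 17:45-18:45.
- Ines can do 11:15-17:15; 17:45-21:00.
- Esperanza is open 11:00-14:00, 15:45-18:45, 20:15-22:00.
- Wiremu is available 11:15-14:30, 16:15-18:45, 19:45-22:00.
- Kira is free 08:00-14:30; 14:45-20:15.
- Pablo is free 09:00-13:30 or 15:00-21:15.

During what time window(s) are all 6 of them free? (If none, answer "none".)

Vera ∩ Ines: 11:15-14:15, 17:45-18:45.
Vera ∩ Ines ∩ Esperanza: 11:15-14:00, 17:45-18:45.
Vera ∩ Ines ∩ Esperanza ∩ Wiremu: 11:15-14:00, 17:45-18:45.
Vera ∩ Ines ∩ Esperanza ∩ Wiremu ∩ Kira: 11:15-14:00, 17:45-18:45.
Vera ∩ Ines ∩ Esperanza ∩ Wiremu ∩ Kira ∩ Pablo: 11:15-13:30, 17:45-18:45.
Those are the intersection windows.

11:15-13:30, 17:45-18:45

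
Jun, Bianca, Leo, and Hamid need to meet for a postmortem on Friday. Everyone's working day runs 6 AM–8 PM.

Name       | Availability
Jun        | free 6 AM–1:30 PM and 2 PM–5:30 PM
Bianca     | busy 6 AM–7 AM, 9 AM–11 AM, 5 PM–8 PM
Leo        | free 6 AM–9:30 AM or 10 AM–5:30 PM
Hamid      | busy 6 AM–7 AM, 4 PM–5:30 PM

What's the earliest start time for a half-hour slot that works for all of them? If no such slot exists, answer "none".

07:00

Jun free: 06:00-13:30, 14:00-17:30.
Bianca free: 07:00-09:00, 11:00-17:00 (invert busy blocks within the working day).
Leo free: 06:00-09:30, 10:00-17:30.
Hamid free: 07:00-16:00, 17:30-20:00 (invert busy blocks within the working day).
Jun ∩ Bianca: 07:00-09:00, 11:00-13:30, 14:00-17:00.
Jun ∩ Bianca ∩ Leo: 07:00-09:00, 11:00-13:30, 14:00-17:00.
Jun ∩ Bianca ∩ Leo ∩ Hamid: 07:00-09:00, 11:00-13:30, 14:00-16:00.
The first common window of at least 30 minutes is 07:00-09:00, so the earliest start is 07:00.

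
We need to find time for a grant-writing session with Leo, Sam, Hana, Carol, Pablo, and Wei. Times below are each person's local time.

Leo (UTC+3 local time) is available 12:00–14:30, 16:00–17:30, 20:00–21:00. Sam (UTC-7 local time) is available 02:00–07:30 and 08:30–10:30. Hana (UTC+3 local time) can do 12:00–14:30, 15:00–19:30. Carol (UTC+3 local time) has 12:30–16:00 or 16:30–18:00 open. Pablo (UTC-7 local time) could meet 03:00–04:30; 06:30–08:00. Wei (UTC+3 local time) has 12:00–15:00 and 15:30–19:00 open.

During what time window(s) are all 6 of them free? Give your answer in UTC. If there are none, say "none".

Leo in UTC: 09:00-11:30, 13:00-14:30, 17:00-18:00 (subtract 3h to convert from UTC+3).
Sam in UTC: 09:00-14:30, 15:30-17:30 (add 7h to convert from UTC-7).
Hana in UTC: 09:00-11:30, 12:00-16:30 (subtract 3h to convert from UTC+3).
Carol in UTC: 09:30-13:00, 13:30-15:00 (subtract 3h to convert from UTC+3).
Pablo in UTC: 10:00-11:30, 13:30-15:00 (add 7h to convert from UTC-7).
Wei in UTC: 09:00-12:00, 12:30-16:00 (subtract 3h to convert from UTC+3).
Leo ∩ Sam: 09:00-11:30, 13:00-14:30, 17:00-17:30.
Leo ∩ Sam ∩ Hana: 09:00-11:30, 13:00-14:30.
Leo ∩ Sam ∩ Hana ∩ Carol: 09:30-11:30, 13:30-14:30.
Leo ∩ Sam ∩ Hana ∩ Carol ∩ Pablo: 10:00-11:30, 13:30-14:30.
Leo ∩ Sam ∩ Hana ∩ Carol ∩ Pablo ∩ Wei: 10:00-11:30, 13:30-14:30.

10:00-11:30, 13:30-14:30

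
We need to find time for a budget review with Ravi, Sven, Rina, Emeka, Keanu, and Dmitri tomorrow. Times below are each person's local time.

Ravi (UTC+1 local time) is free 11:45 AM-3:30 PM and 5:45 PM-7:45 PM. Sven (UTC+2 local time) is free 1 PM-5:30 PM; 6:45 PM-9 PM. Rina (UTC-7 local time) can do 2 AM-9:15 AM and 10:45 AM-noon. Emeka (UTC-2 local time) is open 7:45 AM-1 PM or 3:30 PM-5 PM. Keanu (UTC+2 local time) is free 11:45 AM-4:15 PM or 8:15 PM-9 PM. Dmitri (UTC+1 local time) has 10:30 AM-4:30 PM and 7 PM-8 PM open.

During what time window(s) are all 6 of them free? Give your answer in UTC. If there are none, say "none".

Ravi in UTC: 10:45-14:30, 16:45-18:45 (subtract 1h to convert from UTC+1).
Sven in UTC: 11:00-15:30, 16:45-19:00 (subtract 2h to convert from UTC+2).
Rina in UTC: 09:00-16:15, 17:45-19:00 (add 7h to convert from UTC-7).
Emeka in UTC: 09:45-15:00, 17:30-19:00 (add 2h to convert from UTC-2).
Keanu in UTC: 09:45-14:15, 18:15-19:00 (subtract 2h to convert from UTC+2).
Dmitri in UTC: 09:30-15:30, 18:00-19:00 (subtract 1h to convert from UTC+1).
Ravi ∩ Sven: 11:00-14:30, 16:45-18:45.
Ravi ∩ Sven ∩ Rina: 11:00-14:30, 17:45-18:45.
Ravi ∩ Sven ∩ Rina ∩ Emeka: 11:00-14:30, 17:45-18:45.
Ravi ∩ Sven ∩ Rina ∩ Emeka ∩ Keanu: 11:00-14:15, 18:15-18:45.
Ravi ∩ Sven ∩ Rina ∩ Emeka ∩ Keanu ∩ Dmitri: 11:00-14:15, 18:15-18:45.

11:00-14:15, 18:15-18:45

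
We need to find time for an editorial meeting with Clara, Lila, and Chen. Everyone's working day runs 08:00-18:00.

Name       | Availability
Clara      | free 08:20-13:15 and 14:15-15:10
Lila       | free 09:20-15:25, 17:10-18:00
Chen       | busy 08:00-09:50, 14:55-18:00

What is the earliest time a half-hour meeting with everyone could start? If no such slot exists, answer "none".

Clara free: 08:20-13:15, 14:15-15:10.
Lila free: 09:20-15:25, 17:10-18:00.
Chen free: 09:50-14:55 (invert busy blocks within the working day).
Clara ∩ Lila: 09:20-13:15, 14:15-15:10.
Clara ∩ Lila ∩ Chen: 09:50-13:15, 14:15-14:55.
Those are the intersection windows.
The first common window of at least 30 minutes is 09:50-13:15, so the earliest start is 09:50.

09:50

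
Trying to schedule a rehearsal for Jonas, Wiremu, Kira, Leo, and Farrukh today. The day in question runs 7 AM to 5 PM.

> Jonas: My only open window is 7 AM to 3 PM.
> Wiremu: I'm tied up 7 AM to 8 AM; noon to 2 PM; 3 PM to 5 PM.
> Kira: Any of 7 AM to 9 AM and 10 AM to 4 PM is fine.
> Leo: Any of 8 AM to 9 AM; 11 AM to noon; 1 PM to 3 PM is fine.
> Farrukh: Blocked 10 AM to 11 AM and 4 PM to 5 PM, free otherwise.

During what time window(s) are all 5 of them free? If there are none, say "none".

08:00-09:00, 11:00-12:00, 14:00-15:00

Jonas free: 07:00-15:00.
Wiremu free: 08:00-12:00, 14:00-15:00 (invert busy blocks within the working day).
Kira free: 07:00-09:00, 10:00-16:00.
Leo free: 08:00-09:00, 11:00-12:00, 13:00-15:00.
Farrukh free: 07:00-10:00, 11:00-16:00 (invert busy blocks within the working day).
Jonas ∩ Wiremu: 08:00-12:00, 14:00-15:00.
Jonas ∩ Wiremu ∩ Kira: 08:00-09:00, 10:00-12:00, 14:00-15:00.
Jonas ∩ Wiremu ∩ Kira ∩ Leo: 08:00-09:00, 11:00-12:00, 14:00-15:00.
Jonas ∩ Wiremu ∩ Kira ∩ Leo ∩ Farrukh: 08:00-09:00, 11:00-12:00, 14:00-15:00.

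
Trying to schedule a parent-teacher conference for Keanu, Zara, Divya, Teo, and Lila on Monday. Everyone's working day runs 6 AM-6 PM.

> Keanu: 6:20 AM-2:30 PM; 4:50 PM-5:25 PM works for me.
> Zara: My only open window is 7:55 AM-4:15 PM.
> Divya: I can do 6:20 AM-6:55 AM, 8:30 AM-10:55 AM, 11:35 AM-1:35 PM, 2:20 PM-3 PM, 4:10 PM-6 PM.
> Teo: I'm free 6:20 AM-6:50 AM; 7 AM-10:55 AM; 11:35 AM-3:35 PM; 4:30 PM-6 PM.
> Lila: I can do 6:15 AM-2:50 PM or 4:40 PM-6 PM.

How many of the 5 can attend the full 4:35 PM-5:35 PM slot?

2

Divya and Teo can make the full 16:35-17:35 slot — that's 2.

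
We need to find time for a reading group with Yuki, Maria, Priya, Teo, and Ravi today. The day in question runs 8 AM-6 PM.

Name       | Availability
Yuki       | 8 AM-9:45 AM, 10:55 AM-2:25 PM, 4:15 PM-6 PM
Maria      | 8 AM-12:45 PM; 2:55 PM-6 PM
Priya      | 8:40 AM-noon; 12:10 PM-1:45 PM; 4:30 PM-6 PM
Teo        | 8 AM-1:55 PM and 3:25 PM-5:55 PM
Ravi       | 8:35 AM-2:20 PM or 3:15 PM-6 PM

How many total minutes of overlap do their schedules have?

Yuki ∩ Maria: 08:00-09:45, 10:55-12:45, 16:15-18:00.
Yuki ∩ Maria ∩ Priya: 08:40-09:45, 10:55-12:00, 12:10-12:45, 16:30-18:00.
Yuki ∩ Maria ∩ Priya ∩ Teo: 08:40-09:45, 10:55-12:00, 12:10-12:45, 16:30-17:55.
Yuki ∩ Maria ∩ Priya ∩ Teo ∩ Ravi: 08:40-09:45, 10:55-12:00, 12:10-12:45, 16:30-17:55.
Summing the common windows: 65 + 65 + 35 + 85 = 250 minutes.

250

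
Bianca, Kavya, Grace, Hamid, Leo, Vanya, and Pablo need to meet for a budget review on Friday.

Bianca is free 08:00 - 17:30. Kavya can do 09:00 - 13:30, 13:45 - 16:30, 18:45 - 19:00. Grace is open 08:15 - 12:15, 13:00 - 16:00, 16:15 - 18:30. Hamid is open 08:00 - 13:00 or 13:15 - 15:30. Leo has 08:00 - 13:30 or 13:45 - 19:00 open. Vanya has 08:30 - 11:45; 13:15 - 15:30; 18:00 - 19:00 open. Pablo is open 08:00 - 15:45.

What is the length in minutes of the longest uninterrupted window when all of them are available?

Bianca ∩ Kavya: 09:00-13:30, 13:45-16:30.
Bianca ∩ Kavya ∩ Grace: 09:00-12:15, 13:00-13:30, 13:45-16:00, 16:15-16:30.
Bianca ∩ Kavya ∩ Grace ∩ Hamid: 09:00-12:15, 13:15-13:30, 13:45-15:30.
Bianca ∩ Kavya ∩ Grace ∩ Hamid ∩ Leo: 09:00-12:15, 13:15-13:30, 13:45-15:30.
Bianca ∩ Kavya ∩ Grace ∩ Hamid ∩ Leo ∩ Vanya: 09:00-11:45, 13:15-13:30, 13:45-15:30.
Bianca ∩ Kavya ∩ Grace ∩ Hamid ∩ Leo ∩ Vanya ∩ Pablo: 09:00-11:45, 13:15-13:30, 13:45-15:30.
The longest is 09:00-11:45 at 165 minutes.

165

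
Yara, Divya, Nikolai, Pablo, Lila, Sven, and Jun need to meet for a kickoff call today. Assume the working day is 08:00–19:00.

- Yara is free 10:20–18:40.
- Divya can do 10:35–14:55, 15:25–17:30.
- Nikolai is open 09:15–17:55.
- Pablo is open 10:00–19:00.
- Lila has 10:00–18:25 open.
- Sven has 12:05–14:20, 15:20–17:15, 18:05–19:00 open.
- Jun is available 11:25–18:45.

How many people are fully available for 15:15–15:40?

Yara, Nikolai, Pablo, Lila, and Jun can make the full 15:15-15:40 slot — that's 5.

5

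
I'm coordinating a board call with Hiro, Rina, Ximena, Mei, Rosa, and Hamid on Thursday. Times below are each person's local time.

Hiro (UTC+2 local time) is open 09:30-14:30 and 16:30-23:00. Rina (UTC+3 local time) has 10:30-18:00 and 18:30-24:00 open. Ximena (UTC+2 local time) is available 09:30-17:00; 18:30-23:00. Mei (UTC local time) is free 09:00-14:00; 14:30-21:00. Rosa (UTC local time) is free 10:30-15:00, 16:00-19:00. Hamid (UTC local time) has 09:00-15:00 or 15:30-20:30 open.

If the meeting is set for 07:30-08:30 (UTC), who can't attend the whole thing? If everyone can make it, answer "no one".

Hiro in UTC: 07:30-12:30, 14:30-21:00 (subtract 2h to convert from UTC+2).
Rina in UTC: 07:30-15:00, 15:30-21:00 (subtract 3h to convert from UTC+3).
Ximena in UTC: 07:30-15:00, 16:30-21:00 (subtract 2h to convert from UTC+2).
Mei in UTC: 09:00-14:00, 14:30-21:00.
Rosa in UTC: 10:30-15:00, 16:00-19:00.
Hamid in UTC: 09:00-15:00, 15:30-20:30.
Hiro: free for 07:30-08:30. Rina: free for 07:30-08:30. Ximena: free for 07:30-08:30. Mei: not fully free for 07:30-08:30. Rosa: not fully free for 07:30-08:30. Hamid: not fully free for 07:30-08:30.

Hamid, Mei, Rosa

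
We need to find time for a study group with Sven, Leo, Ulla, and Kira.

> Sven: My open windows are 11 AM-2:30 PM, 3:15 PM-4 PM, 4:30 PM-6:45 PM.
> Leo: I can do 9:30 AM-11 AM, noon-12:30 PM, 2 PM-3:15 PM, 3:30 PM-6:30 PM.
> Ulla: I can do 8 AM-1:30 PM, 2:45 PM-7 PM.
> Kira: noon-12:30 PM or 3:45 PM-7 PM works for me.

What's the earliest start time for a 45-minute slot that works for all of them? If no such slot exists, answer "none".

16:30

Sven ∩ Leo: 12:00-12:30, 14:00-14:30, 15:30-16:00, 16:30-18:30.
Sven ∩ Leo ∩ Ulla: 12:00-12:30, 15:30-16:00, 16:30-18:30.
Sven ∩ Leo ∩ Ulla ∩ Kira: 12:00-12:30, 15:45-16:00, 16:30-18:30.
The first common window of at least 45 minutes is 16:30-18:30, so the earliest start is 16:30.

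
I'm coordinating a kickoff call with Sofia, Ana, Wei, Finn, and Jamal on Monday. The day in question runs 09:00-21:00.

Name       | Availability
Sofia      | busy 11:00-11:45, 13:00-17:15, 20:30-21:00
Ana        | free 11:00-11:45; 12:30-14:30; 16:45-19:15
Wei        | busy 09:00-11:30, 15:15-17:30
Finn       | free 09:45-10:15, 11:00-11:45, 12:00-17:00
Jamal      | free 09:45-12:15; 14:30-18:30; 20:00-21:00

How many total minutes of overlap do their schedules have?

Sofia free: 09:00-11:00, 11:45-13:00, 17:15-20:30 (invert busy blocks within the working day).
Ana free: 11:00-11:45, 12:30-14:30, 16:45-19:15.
Wei free: 11:30-15:15, 17:30-21:00 (invert busy blocks within the working day).
Finn free: 09:45-10:15, 11:00-11:45, 12:00-17:00.
Jamal free: 09:45-12:15, 14:30-18:30, 20:00-21:00.
Sofia ∩ Ana: 12:30-13:00, 17:15-19:15.
Sofia ∩ Ana ∩ Wei: 12:30-13:00, 17:30-19:15.
Sofia ∩ Ana ∩ Wei ∩ Finn: 12:30-13:00.
Sofia ∩ Ana ∩ Wei ∩ Finn ∩ Jamal: ∅.
There is no time when everyone is free.
There is no common window, so the total is 0 minutes.

0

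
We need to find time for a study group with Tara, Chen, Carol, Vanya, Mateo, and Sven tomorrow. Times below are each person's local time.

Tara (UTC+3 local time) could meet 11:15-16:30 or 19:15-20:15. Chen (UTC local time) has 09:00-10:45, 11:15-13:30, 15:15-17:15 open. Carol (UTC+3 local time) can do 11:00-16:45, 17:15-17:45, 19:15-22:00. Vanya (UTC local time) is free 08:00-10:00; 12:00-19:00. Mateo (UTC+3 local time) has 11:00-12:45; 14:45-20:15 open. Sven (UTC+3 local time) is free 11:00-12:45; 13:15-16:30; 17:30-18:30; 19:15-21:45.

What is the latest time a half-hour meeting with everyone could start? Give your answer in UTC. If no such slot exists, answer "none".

Tara in UTC: 08:15-13:30, 16:15-17:15 (subtract 3h to convert from UTC+3).
Chen in UTC: 09:00-10:45, 11:15-13:30, 15:15-17:15.
Carol in UTC: 08:00-13:45, 14:15-14:45, 16:15-19:00 (subtract 3h to convert from UTC+3).
Vanya in UTC: 08:00-10:00, 12:00-19:00.
Mateo in UTC: 08:00-09:45, 11:45-17:15 (subtract 3h to convert from UTC+3).
Sven in UTC: 08:00-09:45, 10:15-13:30, 14:30-15:30, 16:15-18:45 (subtract 3h to convert from UTC+3).
Tara ∩ Chen: 09:00-10:45, 11:15-13:30, 16:15-17:15.
Tara ∩ Chen ∩ Carol: 09:00-10:45, 11:15-13:30, 16:15-17:15.
Tara ∩ Chen ∩ Carol ∩ Vanya: 09:00-10:00, 12:00-13:30, 16:15-17:15.
Tara ∩ Chen ∩ Carol ∩ Vanya ∩ Mateo: 09:00-09:45, 12:00-13:30, 16:15-17:15.
Tara ∩ Chen ∩ Carol ∩ Vanya ∩ Mateo ∩ Sven: 09:00-09:45, 12:00-13:30, 16:15-17:15.
The last common window of at least 30 minutes is 16:15-17:15; a 30-minute meeting can start as late as 16:45 and still end by 17:15.

16:45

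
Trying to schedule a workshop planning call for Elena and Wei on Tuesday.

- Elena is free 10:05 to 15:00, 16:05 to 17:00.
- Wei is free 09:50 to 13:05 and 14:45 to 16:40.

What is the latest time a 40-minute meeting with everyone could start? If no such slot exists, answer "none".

Elena ∩ Wei: 10:05-13:05, 14:45-15:00, 16:05-16:40.
The last common window of at least 40 minutes is 10:05-13:05; a 40-minute meeting can start as late as 12:25 and still end by 13:05.

12:25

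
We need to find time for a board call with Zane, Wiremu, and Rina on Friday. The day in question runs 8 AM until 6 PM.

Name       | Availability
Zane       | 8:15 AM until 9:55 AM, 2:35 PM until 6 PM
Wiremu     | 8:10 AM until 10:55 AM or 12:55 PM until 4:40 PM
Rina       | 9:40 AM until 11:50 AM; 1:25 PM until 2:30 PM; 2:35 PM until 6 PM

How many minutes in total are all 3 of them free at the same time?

Zane ∩ Wiremu: 08:15-09:55, 14:35-16:40.
Zane ∩ Wiremu ∩ Rina: 09:40-09:55, 14:35-16:40.
Summing the common windows: 15 + 125 = 140 minutes.

140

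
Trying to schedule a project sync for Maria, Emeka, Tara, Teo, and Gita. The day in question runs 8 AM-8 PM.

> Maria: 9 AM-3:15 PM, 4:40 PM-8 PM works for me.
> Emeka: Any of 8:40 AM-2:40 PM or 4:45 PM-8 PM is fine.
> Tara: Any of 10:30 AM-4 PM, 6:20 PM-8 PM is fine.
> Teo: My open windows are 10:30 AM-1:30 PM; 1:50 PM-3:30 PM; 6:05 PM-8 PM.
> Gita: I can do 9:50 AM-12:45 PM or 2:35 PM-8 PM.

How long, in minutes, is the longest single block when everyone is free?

Maria ∩ Emeka: 09:00-14:40, 16:45-20:00.
Maria ∩ Emeka ∩ Tara: 10:30-14:40, 18:20-20:00.
Maria ∩ Emeka ∩ Tara ∩ Teo: 10:30-13:30, 13:50-14:40, 18:20-20:00.
Maria ∩ Emeka ∩ Tara ∩ Teo ∩ Gita: 10:30-12:45, 14:35-14:40, 18:20-20:00.
The longest is 10:30-12:45 at 135 minutes.

135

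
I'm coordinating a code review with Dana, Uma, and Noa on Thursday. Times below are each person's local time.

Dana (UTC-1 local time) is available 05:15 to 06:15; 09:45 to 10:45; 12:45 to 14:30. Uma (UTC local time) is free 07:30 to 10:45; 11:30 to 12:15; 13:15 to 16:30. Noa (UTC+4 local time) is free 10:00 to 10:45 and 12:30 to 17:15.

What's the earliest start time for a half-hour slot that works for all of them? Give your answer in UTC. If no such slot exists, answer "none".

Dana in UTC: 06:15-07:15, 10:45-11:45, 13:45-15:30 (add 1h to convert from UTC-1).
Uma in UTC: 07:30-10:45, 11:30-12:15, 13:15-16:30.
Noa in UTC: 06:00-06:45, 08:30-13:15 (subtract 4h to convert from UTC+4).
Dana ∩ Uma: 11:30-11:45, 13:45-15:30.
Dana ∩ Uma ∩ Noa: 11:30-11:45.
Those are the intersection windows.
No common window is at least 30 minutes long.

none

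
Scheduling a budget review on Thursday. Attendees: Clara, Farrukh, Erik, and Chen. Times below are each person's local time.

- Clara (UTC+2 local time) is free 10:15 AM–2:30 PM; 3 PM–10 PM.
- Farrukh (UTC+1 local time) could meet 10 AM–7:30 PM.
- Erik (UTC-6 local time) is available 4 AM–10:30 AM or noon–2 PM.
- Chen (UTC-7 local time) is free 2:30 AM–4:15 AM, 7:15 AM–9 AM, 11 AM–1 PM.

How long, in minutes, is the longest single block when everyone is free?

Clara in UTC: 08:15-12:30, 13:00-20:00 (subtract 2h to convert from UTC+2).
Farrukh in UTC: 09:00-18:30 (subtract 1h to convert from UTC+1).
Erik in UTC: 10:00-16:30, 18:00-20:00 (add 6h to convert from UTC-6).
Chen in UTC: 09:30-11:15, 14:15-16:00, 18:00-20:00 (add 7h to convert from UTC-7).
Clara ∩ Farrukh: 09:00-12:30, 13:00-18:30.
Clara ∩ Farrukh ∩ Erik: 10:00-12:30, 13:00-16:30, 18:00-18:30.
Clara ∩ Farrukh ∩ Erik ∩ Chen: 10:00-11:15, 14:15-16:00, 18:00-18:30.
Those are the intersection windows.
The longest is 14:15-16:00 at 105 minutes.

105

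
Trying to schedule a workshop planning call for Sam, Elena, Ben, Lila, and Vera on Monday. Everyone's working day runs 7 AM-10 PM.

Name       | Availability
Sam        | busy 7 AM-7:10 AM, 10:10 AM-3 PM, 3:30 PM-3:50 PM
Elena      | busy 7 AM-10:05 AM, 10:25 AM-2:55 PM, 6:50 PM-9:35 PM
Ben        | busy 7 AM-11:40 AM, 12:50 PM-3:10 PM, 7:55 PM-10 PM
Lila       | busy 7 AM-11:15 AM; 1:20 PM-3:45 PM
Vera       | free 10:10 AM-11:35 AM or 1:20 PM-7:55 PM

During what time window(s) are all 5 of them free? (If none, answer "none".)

15:50-18:50

Sam free: 07:10-10:10, 15:00-15:30, 15:50-22:00 (invert busy blocks within the working day).
Elena free: 10:05-10:25, 14:55-18:50, 21:35-22:00 (invert busy blocks within the working day).
Ben free: 11:40-12:50, 15:10-19:55 (invert busy blocks within the working day).
Lila free: 11:15-13:20, 15:45-22:00 (invert busy blocks within the working day).
Vera free: 10:10-11:35, 13:20-19:55.
Sam ∩ Elena: 10:05-10:10, 15:00-15:30, 15:50-18:50, 21:35-22:00.
Sam ∩ Elena ∩ Ben: 15:10-15:30, 15:50-18:50.
Sam ∩ Elena ∩ Ben ∩ Lila: 15:50-18:50.
Sam ∩ Elena ∩ Ben ∩ Lila ∩ Vera: 15:50-18:50.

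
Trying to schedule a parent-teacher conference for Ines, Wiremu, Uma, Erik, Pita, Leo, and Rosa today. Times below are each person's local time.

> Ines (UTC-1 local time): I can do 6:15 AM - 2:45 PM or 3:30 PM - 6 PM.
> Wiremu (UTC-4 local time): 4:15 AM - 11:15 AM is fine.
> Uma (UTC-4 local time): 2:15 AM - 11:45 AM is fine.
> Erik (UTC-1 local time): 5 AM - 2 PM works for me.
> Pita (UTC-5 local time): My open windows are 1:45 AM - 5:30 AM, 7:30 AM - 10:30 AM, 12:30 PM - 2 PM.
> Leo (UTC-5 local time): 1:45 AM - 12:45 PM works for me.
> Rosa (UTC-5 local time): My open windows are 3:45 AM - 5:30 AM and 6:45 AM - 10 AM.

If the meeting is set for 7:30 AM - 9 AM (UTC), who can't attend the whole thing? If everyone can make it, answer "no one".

Rosa, Wiremu

Ines in UTC: 07:15-15:45, 16:30-19:00 (add 1h to convert from UTC-1).
Wiremu in UTC: 08:15-15:15 (add 4h to convert from UTC-4).
Uma in UTC: 06:15-15:45 (add 4h to convert from UTC-4).
Erik in UTC: 06:00-15:00 (add 1h to convert from UTC-1).
Pita in UTC: 06:45-10:30, 12:30-15:30, 17:30-19:00 (add 5h to convert from UTC-5).
Leo in UTC: 06:45-17:45 (add 5h to convert from UTC-5).
Rosa in UTC: 08:45-10:30, 11:45-15:00 (add 5h to convert from UTC-5).
Ines: free for 07:30-09:00. Wiremu: not fully free for 07:30-09:00. Uma: free for 07:30-09:00. Erik: free for 07:30-09:00. Pita: free for 07:30-09:00. Leo: free for 07:30-09:00. Rosa: not fully free for 07:30-09:00.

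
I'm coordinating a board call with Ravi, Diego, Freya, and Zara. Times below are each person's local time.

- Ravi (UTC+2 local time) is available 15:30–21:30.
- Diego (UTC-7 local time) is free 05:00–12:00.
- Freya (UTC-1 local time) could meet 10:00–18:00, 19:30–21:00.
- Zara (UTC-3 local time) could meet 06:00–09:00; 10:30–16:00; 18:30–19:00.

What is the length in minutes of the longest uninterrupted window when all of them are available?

Ravi in UTC: 13:30-19:30 (subtract 2h to convert from UTC+2).
Diego in UTC: 12:00-19:00 (add 7h to convert from UTC-7).
Freya in UTC: 11:00-19:00, 20:30-22:00 (add 1h to convert from UTC-1).
Zara in UTC: 09:00-12:00, 13:30-19:00, 21:30-22:00 (add 3h to convert from UTC-3).
Ravi ∩ Diego: 13:30-19:00.
Ravi ∩ Diego ∩ Freya: 13:30-19:00.
Ravi ∩ Diego ∩ Freya ∩ Zara: 13:30-19:00.
The longest is 13:30-19:00 at 330 minutes.

330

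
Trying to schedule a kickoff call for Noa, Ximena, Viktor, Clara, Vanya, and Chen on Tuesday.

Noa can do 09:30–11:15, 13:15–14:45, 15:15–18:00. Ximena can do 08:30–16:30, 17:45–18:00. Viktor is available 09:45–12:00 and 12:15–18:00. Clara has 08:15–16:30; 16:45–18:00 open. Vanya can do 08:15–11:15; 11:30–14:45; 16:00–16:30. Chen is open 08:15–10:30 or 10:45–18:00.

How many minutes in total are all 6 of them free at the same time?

Noa ∩ Ximena: 09:30-11:15, 13:15-14:45, 15:15-16:30, 17:45-18:00.
Noa ∩ Ximena ∩ Viktor: 09:45-11:15, 13:15-14:45, 15:15-16:30, 17:45-18:00.
Noa ∩ Ximena ∩ Viktor ∩ Clara: 09:45-11:15, 13:15-14:45, 15:15-16:30, 17:45-18:00.
Noa ∩ Ximena ∩ Viktor ∩ Clara ∩ Vanya: 09:45-11:15, 13:15-14:45, 16:00-16:30.
Noa ∩ Ximena ∩ Viktor ∩ Clara ∩ Vanya ∩ Chen: 09:45-10:30, 10:45-11:15, 13:15-14:45, 16:00-16:30.
Summing the common windows: 45 + 30 + 90 + 30 = 195 minutes.

195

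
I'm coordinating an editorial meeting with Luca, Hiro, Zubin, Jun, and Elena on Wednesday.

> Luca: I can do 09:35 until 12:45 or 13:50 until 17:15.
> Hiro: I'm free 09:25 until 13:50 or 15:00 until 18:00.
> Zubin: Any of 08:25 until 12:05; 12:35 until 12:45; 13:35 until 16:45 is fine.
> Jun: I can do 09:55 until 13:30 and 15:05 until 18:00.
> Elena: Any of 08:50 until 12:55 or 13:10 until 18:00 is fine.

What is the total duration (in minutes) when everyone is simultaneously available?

240

Luca ∩ Hiro: 09:35-12:45, 15:00-17:15.
Luca ∩ Hiro ∩ Zubin: 09:35-12:05, 12:35-12:45, 15:00-16:45.
Luca ∩ Hiro ∩ Zubin ∩ Jun: 09:55-12:05, 12:35-12:45, 15:05-16:45.
Luca ∩ Hiro ∩ Zubin ∩ Jun ∩ Elena: 09:55-12:05, 12:35-12:45, 15:05-16:45.
Summing the common windows: 130 + 10 + 100 = 240 minutes.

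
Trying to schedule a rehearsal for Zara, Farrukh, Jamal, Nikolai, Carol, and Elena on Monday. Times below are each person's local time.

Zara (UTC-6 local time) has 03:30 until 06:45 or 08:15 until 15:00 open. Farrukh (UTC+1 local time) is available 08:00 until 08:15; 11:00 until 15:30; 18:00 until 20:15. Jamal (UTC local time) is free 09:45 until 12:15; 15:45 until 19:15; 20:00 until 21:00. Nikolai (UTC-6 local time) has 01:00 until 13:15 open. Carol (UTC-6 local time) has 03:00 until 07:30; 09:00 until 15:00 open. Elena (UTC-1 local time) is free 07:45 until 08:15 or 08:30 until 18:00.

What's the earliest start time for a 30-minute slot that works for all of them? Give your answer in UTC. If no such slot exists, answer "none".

10:00

Zara in UTC: 09:30-12:45, 14:15-21:00 (add 6h to convert from UTC-6).
Farrukh in UTC: 07:00-07:15, 10:00-14:30, 17:00-19:15 (subtract 1h to convert from UTC+1).
Jamal in UTC: 09:45-12:15, 15:45-19:15, 20:00-21:00.
Nikolai in UTC: 07:00-19:15 (add 6h to convert from UTC-6).
Carol in UTC: 09:00-13:30, 15:00-21:00 (add 6h to convert from UTC-6).
Elena in UTC: 08:45-09:15, 09:30-19:00 (add 1h to convert from UTC-1).
Zara ∩ Farrukh: 10:00-12:45, 14:15-14:30, 17:00-19:15.
Zara ∩ Farrukh ∩ Jamal: 10:00-12:15, 17:00-19:15.
Zara ∩ Farrukh ∩ Jamal ∩ Nikolai: 10:00-12:15, 17:00-19:15.
Zara ∩ Farrukh ∩ Jamal ∩ Nikolai ∩ Carol: 10:00-12:15, 17:00-19:15.
Zara ∩ Farrukh ∩ Jamal ∩ Nikolai ∩ Carol ∩ Elena: 10:00-12:15, 17:00-19:00.
The first common window of at least 30 minutes is 10:00-12:15, so the earliest start is 10:00.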